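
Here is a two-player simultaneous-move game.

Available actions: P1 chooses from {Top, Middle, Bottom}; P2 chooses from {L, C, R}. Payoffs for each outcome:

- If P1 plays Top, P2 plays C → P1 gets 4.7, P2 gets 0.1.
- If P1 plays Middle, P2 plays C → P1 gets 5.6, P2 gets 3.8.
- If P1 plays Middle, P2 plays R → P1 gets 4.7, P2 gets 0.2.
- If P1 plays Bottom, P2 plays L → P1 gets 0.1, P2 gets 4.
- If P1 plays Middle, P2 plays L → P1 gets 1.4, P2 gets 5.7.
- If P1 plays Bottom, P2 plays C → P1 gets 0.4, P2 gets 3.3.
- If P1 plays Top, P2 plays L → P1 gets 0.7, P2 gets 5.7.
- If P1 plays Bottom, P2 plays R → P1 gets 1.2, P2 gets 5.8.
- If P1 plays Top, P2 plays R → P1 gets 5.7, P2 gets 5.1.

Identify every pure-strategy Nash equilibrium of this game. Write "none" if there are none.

Mark each player's best response to every combination of opponents' strategies; a profile where every player is best-responding is a pure Nash equilibrium.
P1 against L: payoffs 0.7, 1.4, 0.1 → best response Middle.
P1 against C: payoffs 4.7, 5.6, 0.4 → best response Middle.
P1 against R: payoffs 5.7, 4.7, 1.2 → best response Top.
P2 against Top: payoffs 5.7, 0.1, 5.1 → best response L.
P2 against Middle: payoffs 5.7, 3.8, 0.2 → best response L.
P2 against Bottom: payoffs 4, 3.3, 5.8 → best response R.
Mutual best responses: (Middle, L).

Pure NE: (Middle, L)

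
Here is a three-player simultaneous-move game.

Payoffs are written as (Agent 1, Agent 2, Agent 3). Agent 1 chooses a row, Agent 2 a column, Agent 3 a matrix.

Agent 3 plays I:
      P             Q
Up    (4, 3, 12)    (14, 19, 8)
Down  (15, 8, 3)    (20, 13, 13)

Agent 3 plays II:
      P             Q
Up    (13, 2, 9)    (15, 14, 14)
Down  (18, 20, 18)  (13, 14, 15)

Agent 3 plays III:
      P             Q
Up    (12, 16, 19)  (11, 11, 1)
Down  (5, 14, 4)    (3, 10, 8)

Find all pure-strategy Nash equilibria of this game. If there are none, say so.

Mark each player's best response to every combination of opponents' strategies; a profile where every player is best-responding is a pure Nash equilibrium.
Agent 1 against (P, I): payoffs 4, 15 → best response Down.
Agent 1 against (P, II): payoffs 13, 18 → best response Down.
Agent 1 against (P, III): payoffs 12, 5 → best response Up.
Agent 1 against (Q, I): payoffs 14, 20 → best response Down.
Agent 1 against (Q, II): payoffs 15, 13 → best response Up.
Agent 1 against (Q, III): payoffs 11, 3 → best response Up.
Agent 2 against (Up, I): payoffs 3, 19 → best response Q.
Agent 2 against (Up, II): payoffs 2, 14 → best response Q.
Agent 2 against (Up, III): payoffs 16, 11 → best response P.
Agent 2 against (Down, I): payoffs 8, 13 → best response Q.
Agent 2 against (Down, II): payoffs 20, 14 → best response P.
Agent 2 against (Down, III): payoffs 14, 10 → best response P.
Agent 3 against (Up, P): payoffs 12, 9, 19 → best response III.
Agent 3 against (Up, Q): payoffs 8, 14, 1 → best response II.
Agent 3 against (Down, P): payoffs 3, 18, 4 → best response II.
Agent 3 against (Down, Q): payoffs 13, 15, 8 → best response II.
Mutual best responses: (Up, P, III); (Up, Q, II); (Down, P, II).

Pure-strategy Nash equilibria: (Up, P, III), (Up, Q, II), (Down, P, II)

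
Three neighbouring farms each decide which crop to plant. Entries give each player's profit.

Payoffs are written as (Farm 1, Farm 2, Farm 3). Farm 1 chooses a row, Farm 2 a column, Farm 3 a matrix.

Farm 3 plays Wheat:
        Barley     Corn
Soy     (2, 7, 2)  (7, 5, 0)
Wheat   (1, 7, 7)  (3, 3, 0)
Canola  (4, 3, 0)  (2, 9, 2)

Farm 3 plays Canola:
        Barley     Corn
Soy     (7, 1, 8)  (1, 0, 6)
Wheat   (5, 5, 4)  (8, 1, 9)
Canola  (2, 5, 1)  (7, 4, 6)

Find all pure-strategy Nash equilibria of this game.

The unique pure-strategy Nash equilibrium is (Soy, Barley, Canola).

Mark each player's best response to every combination of opponents' strategies; a profile where every player is best-responding is a pure Nash equilibrium.
Farm 1 against (Barley, Wheat): payoffs 2, 1, 4 → best response Canola.
Farm 1 against (Barley, Canola): payoffs 7, 5, 2 → best response Soy.
Farm 1 against (Corn, Wheat): payoffs 7, 3, 2 → best response Soy.
Farm 1 against (Corn, Canola): payoffs 1, 8, 7 → best response Wheat.
Farm 2 against (Soy, Wheat): payoffs 7, 5 → best response Barley.
Farm 2 against (Soy, Canola): payoffs 1, 0 → best response Barley.
Farm 2 against (Wheat, Wheat): payoffs 7, 3 → best response Barley.
Farm 2 against (Wheat, Canola): payoffs 5, 1 → best response Barley.
Farm 2 against (Canola, Wheat): payoffs 3, 9 → best response Corn.
Farm 2 against (Canola, Canola): payoffs 5, 4 → best response Barley.
Farm 3 against (Soy, Barley): payoffs 2, 8 → best response Canola.
Farm 3 against (Soy, Corn): payoffs 0, 6 → best response Canola.
Farm 3 against (Wheat, Barley): payoffs 7, 4 → best response Wheat.
Farm 3 against (Wheat, Corn): payoffs 0, 9 → best response Canola.
Farm 3 against (Canola, Barley): payoffs 0, 1 → best response Canola.
Farm 3 against (Canola, Corn): payoffs 2, 6 → best response Canola.
Mutual best responses: (Soy, Barley, Canola).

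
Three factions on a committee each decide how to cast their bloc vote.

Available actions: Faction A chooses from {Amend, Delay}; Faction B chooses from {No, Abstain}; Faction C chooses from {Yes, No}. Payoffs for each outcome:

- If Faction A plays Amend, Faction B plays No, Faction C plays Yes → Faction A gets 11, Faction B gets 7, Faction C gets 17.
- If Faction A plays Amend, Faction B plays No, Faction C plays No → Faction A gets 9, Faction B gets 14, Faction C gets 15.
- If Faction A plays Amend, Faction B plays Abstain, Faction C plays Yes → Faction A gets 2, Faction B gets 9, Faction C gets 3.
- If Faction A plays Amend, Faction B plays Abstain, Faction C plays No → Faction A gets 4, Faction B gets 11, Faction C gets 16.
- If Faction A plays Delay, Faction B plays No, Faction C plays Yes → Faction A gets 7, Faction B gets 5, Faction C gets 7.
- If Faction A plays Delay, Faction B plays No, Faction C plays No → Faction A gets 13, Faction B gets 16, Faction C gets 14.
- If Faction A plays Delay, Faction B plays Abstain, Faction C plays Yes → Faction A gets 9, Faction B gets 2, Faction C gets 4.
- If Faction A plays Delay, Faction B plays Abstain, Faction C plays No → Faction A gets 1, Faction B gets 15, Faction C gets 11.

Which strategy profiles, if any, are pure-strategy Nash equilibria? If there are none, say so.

(Amend, No, Yes): Faction B can switch to Abstain (7 → 9). Not NE.
(Amend, No, No): Faction A can switch to Delay (9 → 13). Not NE.
(Amend, Abstain, Yes): Faction A can switch to Delay (2 → 9). Not NE.
(Amend, Abstain, No): Faction B can switch to No (11 → 14). Not NE.
(Delay, No, Yes): Faction A can switch to Amend (7 → 11). Not NE.
(Delay, No, No): Faction A gets 13, best alternative 9; Faction B gets 16, best alternative 15; Faction C gets 14, best alternative 7. No profitable deviation — NE.
(Delay, Abstain, Yes): Faction B can switch to No (2 → 5). Not NE.
(Delay, Abstain, No): Faction A can switch to Amend (1 → 4). Not NE.

The unique pure-strategy Nash equilibrium is (Delay, No, No).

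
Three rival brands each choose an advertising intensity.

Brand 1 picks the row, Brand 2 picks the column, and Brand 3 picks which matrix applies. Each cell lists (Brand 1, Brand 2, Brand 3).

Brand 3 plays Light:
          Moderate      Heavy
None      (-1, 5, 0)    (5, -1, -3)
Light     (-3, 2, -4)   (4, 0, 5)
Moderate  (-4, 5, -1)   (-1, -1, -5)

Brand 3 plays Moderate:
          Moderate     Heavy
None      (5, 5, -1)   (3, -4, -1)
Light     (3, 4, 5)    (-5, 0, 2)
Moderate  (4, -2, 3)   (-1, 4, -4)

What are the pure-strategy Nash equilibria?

(None, Moderate, Light): Brand 1 gets -1, best alternative -3; Brand 2 gets 5, best alternative -1; Brand 3 gets 0, best alternative -1. No profitable deviation — NE.
(None, Moderate, Moderate): Brand 3 can switch to Light (-1 → 0). Not NE.
(None, Heavy, Light): Brand 2 can switch to Moderate (-1 → 5). Not NE.
(None, Heavy, Moderate): Brand 2 can switch to Moderate (-4 → 5). Not NE.
(Light, Moderate, Light): Brand 1 can switch to None (-3 → -1). Not NE.
(Light, Moderate, Moderate): Brand 1 can switch to None (3 → 5). Not NE.
(Light, Heavy, Light): Brand 1 can switch to None (4 → 5). Not NE.
(Light, Heavy, Moderate): Brand 1 can switch to None (-5 → 3). Not NE.
(Moderate, Moderate, Light): Brand 1 can switch to None (-4 → -1). Not NE.
(The remaining 3 profiles each have a profitable deviation by the same check.)

The unique pure-strategy Nash equilibrium is (None, Moderate, Light).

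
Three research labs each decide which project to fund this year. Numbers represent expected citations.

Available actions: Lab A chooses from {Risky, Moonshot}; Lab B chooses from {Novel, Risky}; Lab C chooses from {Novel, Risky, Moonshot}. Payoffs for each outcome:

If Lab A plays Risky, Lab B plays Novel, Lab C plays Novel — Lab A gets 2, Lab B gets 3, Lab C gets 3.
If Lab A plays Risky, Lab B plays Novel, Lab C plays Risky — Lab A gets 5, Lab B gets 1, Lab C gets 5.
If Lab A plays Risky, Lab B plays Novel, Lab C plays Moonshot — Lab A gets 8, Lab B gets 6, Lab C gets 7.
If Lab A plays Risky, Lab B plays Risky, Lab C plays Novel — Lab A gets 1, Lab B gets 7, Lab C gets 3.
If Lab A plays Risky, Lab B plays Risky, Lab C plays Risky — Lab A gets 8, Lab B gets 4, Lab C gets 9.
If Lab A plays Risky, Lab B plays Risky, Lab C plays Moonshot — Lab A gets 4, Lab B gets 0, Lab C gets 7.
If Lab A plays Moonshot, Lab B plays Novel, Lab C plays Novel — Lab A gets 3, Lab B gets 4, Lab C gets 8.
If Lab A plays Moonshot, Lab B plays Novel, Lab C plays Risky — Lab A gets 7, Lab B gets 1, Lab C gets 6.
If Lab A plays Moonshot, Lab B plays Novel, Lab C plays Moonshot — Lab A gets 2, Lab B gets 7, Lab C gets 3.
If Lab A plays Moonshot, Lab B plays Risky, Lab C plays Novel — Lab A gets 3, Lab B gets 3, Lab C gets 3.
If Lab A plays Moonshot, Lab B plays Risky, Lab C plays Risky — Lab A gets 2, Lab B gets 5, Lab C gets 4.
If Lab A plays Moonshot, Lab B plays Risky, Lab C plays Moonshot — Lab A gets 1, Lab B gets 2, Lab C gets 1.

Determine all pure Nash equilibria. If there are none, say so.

Lab A against (Novel, Novel): payoffs 2, 3 → best response Moonshot.
Lab A against (Novel, Risky): payoffs 5, 7 → best response Moonshot.
Lab A against (Novel, Moonshot): payoffs 8, 2 → best response Risky.
Lab A against (Risky, Novel): payoffs 1, 3 → best response Moonshot.
Lab A against (Risky, Risky): payoffs 8, 2 → best response Risky.
Lab A against (Risky, Moonshot): payoffs 4, 1 → best response Risky.
Lab B against (Risky, Novel): payoffs 3, 7 → best response Risky.
Lab B against (Risky, Risky): payoffs 1, 4 → best response Risky.
Lab B against (Risky, Moonshot): payoffs 6, 0 → best response Novel.
Lab B against (Moonshot, Novel): payoffs 4, 3 → best response Novel.
Lab B against (Moonshot, Risky): payoffs 1, 5 → best response Risky.
Lab B against (Moonshot, Moonshot): payoffs 7, 2 → best response Novel.
Lab C against (Risky, Novel): payoffs 3, 5, 7 → best response Moonshot.
Lab C against (Risky, Risky): payoffs 3, 9, 7 → best response Risky.
Lab C against (Moonshot, Novel): payoffs 8, 6, 3 → best response Novel.
Lab C against (Moonshot, Risky): payoffs 3, 4, 1 → best response Risky.
Mutual best responses: (Risky, Novel, Moonshot); (Risky, Risky, Risky); (Moonshot, Novel, Novel).

Pure-strategy Nash equilibria: (Risky, Novel, Moonshot) and (Risky, Risky, Risky) and (Moonshot, Novel, Novel)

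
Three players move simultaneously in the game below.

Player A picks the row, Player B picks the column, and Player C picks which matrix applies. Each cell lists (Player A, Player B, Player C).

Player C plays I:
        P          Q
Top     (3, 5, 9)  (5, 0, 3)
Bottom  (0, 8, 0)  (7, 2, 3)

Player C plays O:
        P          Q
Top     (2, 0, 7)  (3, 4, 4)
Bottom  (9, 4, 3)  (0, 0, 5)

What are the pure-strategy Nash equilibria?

(Top, P, I): Player A gets 3, best alternative 0; Player B gets 5, best alternative 0; Player C gets 9, best alternative 7. No profitable deviation — NE.
(Top, P, O): Player A can switch to Bottom (2 → 9). Not NE.
(Top, Q, I): Player A can switch to Bottom (5 → 7). Not NE.
(Top, Q, O): Player A gets 3, best alternative 0; Player B gets 4, best alternative 0; Player C gets 4, best alternative 3. No profitable deviation — NE.
(Bottom, P, I): Player A can switch to Top (0 → 3). Not NE.
(Bottom, P, O): Player A gets 9, best alternative 2; Player B gets 4, best alternative 0; Player C gets 3, best alternative 0. No profitable deviation — NE.
(Bottom, Q, I): Player B can switch to P (2 → 8). Not NE.
(Bottom, Q, O): Player A can switch to Top (0 → 3). Not NE.

Pure-strategy Nash equilibria: (Top, P, I); (Top, Q, O); (Bottom, P, O)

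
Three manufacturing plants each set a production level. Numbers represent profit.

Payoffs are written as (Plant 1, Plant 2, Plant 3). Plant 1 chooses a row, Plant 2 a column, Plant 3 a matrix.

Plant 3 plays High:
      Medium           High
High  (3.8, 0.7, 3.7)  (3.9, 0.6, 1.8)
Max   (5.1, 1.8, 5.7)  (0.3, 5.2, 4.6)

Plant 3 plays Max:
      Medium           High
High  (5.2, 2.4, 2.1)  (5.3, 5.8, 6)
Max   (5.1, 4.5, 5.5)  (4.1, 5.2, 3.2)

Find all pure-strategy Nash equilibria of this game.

Pure NE: (High, High, Max)

Plant 1 against (Medium, High): payoffs 3.8, 5.1 → best response Max.
Plant 1 against (Medium, Max): payoffs 5.2, 5.1 → best response High.
Plant 1 against (High, High): payoffs 3.9, 0.3 → best response High.
Plant 1 against (High, Max): payoffs 5.3, 4.1 → best response High.
Plant 2 against (High, High): payoffs 0.7, 0.6 → best response Medium.
Plant 2 against (High, Max): payoffs 2.4, 5.8 → best response High.
Plant 2 against (Max, High): payoffs 1.8, 5.2 → best response High.
Plant 2 against (Max, Max): payoffs 4.5, 5.2 → best response High.
Plant 3 against (High, Medium): payoffs 3.7, 2.1 → best response High.
Plant 3 against (High, High): payoffs 1.8, 6 → best response Max.
Plant 3 against (Max, Medium): payoffs 5.7, 5.5 → best response High.
Plant 3 against (Max, High): payoffs 4.6, 3.2 → best response High.
Mutual best responses: (High, High, Max).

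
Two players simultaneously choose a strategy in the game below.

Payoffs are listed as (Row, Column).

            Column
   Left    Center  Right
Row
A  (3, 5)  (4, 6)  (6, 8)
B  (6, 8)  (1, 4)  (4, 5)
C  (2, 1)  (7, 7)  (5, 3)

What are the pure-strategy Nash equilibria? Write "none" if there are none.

The pure Nash equilibria are (A, Right); (B, Left); (C, Center).

Row against Left: payoffs 3, 6, 2 → best response B.
Row against Center: payoffs 4, 1, 7 → best response C.
Row against Right: payoffs 6, 4, 5 → best response A.
Column against A: payoffs 5, 6, 8 → best response Right.
Column against B: payoffs 8, 4, 5 → best response Left.
Column against C: payoffs 1, 7, 3 → best response Center.
Mutual best responses: (A, Right); (B, Left); (C, Center).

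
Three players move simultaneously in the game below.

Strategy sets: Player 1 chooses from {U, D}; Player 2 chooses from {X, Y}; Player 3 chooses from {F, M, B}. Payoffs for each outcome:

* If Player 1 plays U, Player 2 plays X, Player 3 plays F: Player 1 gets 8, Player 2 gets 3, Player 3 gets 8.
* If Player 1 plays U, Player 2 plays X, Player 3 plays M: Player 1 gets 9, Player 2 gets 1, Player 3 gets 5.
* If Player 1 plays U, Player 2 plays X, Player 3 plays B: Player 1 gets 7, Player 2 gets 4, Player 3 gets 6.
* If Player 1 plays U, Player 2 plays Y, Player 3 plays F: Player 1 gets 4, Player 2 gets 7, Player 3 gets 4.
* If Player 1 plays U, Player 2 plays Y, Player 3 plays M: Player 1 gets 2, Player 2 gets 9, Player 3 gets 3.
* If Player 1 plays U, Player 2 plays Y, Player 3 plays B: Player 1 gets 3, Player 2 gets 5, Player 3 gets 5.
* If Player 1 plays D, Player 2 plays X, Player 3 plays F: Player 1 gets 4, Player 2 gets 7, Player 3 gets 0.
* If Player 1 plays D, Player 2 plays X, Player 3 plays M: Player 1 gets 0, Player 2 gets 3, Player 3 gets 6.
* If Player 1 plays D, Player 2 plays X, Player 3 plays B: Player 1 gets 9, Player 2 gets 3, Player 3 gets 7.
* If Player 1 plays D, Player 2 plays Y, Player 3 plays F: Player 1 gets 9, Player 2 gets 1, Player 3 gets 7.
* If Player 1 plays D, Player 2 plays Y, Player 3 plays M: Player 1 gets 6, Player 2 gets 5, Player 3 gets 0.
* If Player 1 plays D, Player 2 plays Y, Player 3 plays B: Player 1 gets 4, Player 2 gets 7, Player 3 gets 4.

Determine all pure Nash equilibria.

none

Player 1 against (X, F): payoffs 8, 4 → best response U.
Player 1 against (X, M): payoffs 9, 0 → best response U.
Player 1 against (X, B): payoffs 7, 9 → best response D.
Player 1 against (Y, F): payoffs 4, 9 → best response D.
Player 1 against (Y, M): payoffs 2, 6 → best response D.
Player 1 against (Y, B): payoffs 3, 4 → best response D.
Player 2 against (U, F): payoffs 3, 7 → best response Y.
Player 2 against (U, M): payoffs 1, 9 → best response Y.
Player 2 against (U, B): payoffs 4, 5 → best response Y.
Player 2 against (D, F): payoffs 7, 1 → best response X.
Player 2 against (D, M): payoffs 3, 5 → best response Y.
Player 2 against (D, B): payoffs 3, 7 → best response Y.
Player 3 against (U, X): payoffs 8, 5, 6 → best response F.
Player 3 against (U, Y): payoffs 4, 3, 5 → best response B.
Player 3 against (D, X): payoffs 0, 6, 7 → best response B.
Player 3 against (D, Y): payoffs 7, 0, 4 → best response F.
No profile is a mutual best response for all players.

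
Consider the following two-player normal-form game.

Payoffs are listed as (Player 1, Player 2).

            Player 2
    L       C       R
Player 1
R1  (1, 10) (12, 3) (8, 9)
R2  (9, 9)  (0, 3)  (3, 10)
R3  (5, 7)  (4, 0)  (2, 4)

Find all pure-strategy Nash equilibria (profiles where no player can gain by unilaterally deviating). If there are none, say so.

(R1, L): Player 1 can switch to R2 (1 → 9). Not NE.
(R1, C): Player 2 can switch to L (3 → 10). Not NE.
(R1, R): Player 2 can switch to L (9 → 10). Not NE.
(R2, L): Player 2 can switch to R (9 → 10). Not NE.
(R2, C): Player 1 can switch to R1 (0 → 12). Not NE.
(R2, R): Player 1 can switch to R1 (3 → 8). Not NE.
(R3, L): Player 1 can switch to R2 (5 → 9). Not NE.
(R3, C): Player 1 can switch to R1 (4 → 12). Not NE.
(R3, R): Player 1 can switch to R1 (2 → 8). Not NE.

none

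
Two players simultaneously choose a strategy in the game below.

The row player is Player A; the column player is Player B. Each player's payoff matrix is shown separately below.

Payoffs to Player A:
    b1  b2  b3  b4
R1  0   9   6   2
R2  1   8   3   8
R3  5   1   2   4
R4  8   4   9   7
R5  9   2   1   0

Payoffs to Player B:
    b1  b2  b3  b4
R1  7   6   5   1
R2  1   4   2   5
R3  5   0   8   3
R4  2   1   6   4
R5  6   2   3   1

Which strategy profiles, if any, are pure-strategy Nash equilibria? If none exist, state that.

(R1, b1): Player A can switch to R2 (0 → 1). Not NE.
(R1, b2): Player B can switch to b1 (6 → 7). Not NE.
(R1, b3): Player A can switch to R4 (6 → 9). Not NE.
(R1, b4): Player A can switch to R2 (2 → 8). Not NE.
(R2, b1): Player A can switch to R3 (1 → 5). Not NE.
(R2, b2): Player A can switch to R1 (8 → 9). Not NE.
(R2, b4): Player A gets 8, best alternative 7; Player B gets 5, best alternative 4. No profitable deviation — NE.
(R4, b3): Player A gets 9, best alternative 6; Player B gets 6, best alternative 4. No profitable deviation — NE.
(R5, b1): Player A gets 9, best alternative 8; Player B gets 6, best alternative 3. No profitable deviation — NE.
(The remaining 11 profiles each have a profitable deviation by the same check.)

Pure-strategy Nash equilibria: (R2, b4), (R4, b3), (R5, b1)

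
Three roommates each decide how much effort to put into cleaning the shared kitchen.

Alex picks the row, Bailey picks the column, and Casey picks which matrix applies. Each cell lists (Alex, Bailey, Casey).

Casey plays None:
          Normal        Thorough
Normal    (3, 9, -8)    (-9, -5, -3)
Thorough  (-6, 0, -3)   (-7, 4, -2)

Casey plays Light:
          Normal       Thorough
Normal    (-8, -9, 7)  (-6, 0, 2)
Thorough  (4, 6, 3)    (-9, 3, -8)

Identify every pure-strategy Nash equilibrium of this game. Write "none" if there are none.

(Normal, Thorough, Light); (Thorough, Normal, Light); (Thorough, Thorough, None)

For each player, find the best response to each opponent profile; mutual best responses are the pure NE.
Alex against (Normal, None): payoffs 3, -6 → best response Normal.
Alex against (Normal, Light): payoffs -8, 4 → best response Thorough.
Alex against (Thorough, None): payoffs -9, -7 → best response Thorough.
Alex against (Thorough, Light): payoffs -6, -9 → best response Normal.
Bailey against (Normal, None): payoffs 9, -5 → best response Normal.
Bailey against (Normal, Light): payoffs -9, 0 → best response Thorough.
Bailey against (Thorough, None): payoffs 0, 4 → best response Thorough.
Bailey against (Thorough, Light): payoffs 6, 3 → best response Normal.
Casey against (Normal, Normal): payoffs -8, 7 → best response Light.
Casey against (Normal, Thorough): payoffs -3, 2 → best response Light.
Casey against (Thorough, Normal): payoffs -3, 3 → best response Light.
Casey against (Thorough, Thorough): payoffs -2, -8 → best response None.
Mutual best responses: (Normal, Thorough, Light); (Thorough, Normal, Light); (Thorough, Thorough, None).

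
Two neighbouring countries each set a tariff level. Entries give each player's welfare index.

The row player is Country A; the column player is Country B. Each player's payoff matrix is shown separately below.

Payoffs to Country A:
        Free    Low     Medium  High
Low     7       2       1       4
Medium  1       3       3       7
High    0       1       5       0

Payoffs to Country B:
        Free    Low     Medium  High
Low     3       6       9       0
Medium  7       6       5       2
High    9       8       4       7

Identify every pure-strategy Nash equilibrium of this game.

(Low, Free): Country B can switch to Low (3 → 6). Not NE.
(Low, Low): Country A can switch to Medium (2 → 3). Not NE.
(Low, Medium): Country A can switch to Medium (1 → 3). Not NE.
(Low, High): Country A can switch to Medium (4 → 7). Not NE.
(Medium, Free): Country A can switch to Low (1 → 7). Not NE.
(Medium, Low): Country B can switch to Free (6 → 7). Not NE.
(The remaining 6 profiles each have a profitable deviation by the same check.)

none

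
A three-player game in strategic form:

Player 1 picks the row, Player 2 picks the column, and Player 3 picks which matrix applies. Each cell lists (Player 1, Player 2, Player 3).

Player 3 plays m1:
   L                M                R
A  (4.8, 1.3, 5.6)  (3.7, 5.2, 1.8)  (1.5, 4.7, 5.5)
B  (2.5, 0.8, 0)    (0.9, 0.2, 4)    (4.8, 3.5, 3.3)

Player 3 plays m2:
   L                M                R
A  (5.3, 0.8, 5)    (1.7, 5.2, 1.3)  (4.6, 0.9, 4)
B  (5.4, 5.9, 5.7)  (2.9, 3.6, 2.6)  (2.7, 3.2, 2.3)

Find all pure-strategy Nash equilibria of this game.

For each strategy profile, look for a profitable unilateral deviation.
(A, L, m1): Player 2 can switch to M (1.3 → 5.2). Not NE.
(A, L, m2): Player 1 can switch to B (5.3 → 5.4). Not NE.
(A, M, m1): Player 1 gets 3.7, best alternative 0.9; Player 2 gets 5.2, best alternative 4.7; Player 3 gets 1.8, best alternative 1.3. No profitable deviation — NE.
(A, M, m2): Player 1 can switch to B (1.7 → 2.9). Not NE.
(A, R, m1): Player 1 can switch to B (1.5 → 4.8). Not NE.
(A, R, m2): Player 2 can switch to M (0.9 → 5.2). Not NE.
(B, L, m1): Player 1 can switch to A (2.5 → 4.8). Not NE.
(B, L, m2): Player 1 gets 5.4, best alternative 5.3; Player 2 gets 5.9, best alternative 3.6; Player 3 gets 5.7, best alternative 0. No profitable deviation — NE.
(B, M, m1): Player 1 can switch to A (0.9 → 3.7). Not NE.
(B, M, m2): Player 2 can switch to L (3.6 → 5.9). Not NE.
(B, R, m1): Player 1 gets 4.8, best alternative 1.5; Player 2 gets 3.5, best alternative 0.8; Player 3 gets 3.3, best alternative 2.3. No profitable deviation — NE.
(B, R, m2): Player 1 can switch to A (2.7 → 4.6). Not NE.

Pure-strategy Nash equilibria: (A, M, m1), (B, L, m2), (B, R, m1)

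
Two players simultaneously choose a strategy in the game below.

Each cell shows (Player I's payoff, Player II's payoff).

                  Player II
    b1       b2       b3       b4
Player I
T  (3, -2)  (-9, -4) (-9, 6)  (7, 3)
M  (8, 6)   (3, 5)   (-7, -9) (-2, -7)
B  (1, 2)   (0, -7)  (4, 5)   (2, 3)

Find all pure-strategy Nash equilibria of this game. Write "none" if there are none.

For each player, find the best response to each opponent profile; mutual best responses are the pure NE.
Player I against b1: payoffs 3, 8, 1 → best response M.
Player I against b2: payoffs -9, 3, 0 → best response M.
Player I against b3: payoffs -9, -7, 4 → best response B.
Player I against b4: payoffs 7, -2, 2 → best response T.
Player II against T: payoffs -2, -4, 6, 3 → best response b3.
Player II against M: payoffs 6, 5, -9, -7 → best response b1.
Player II against B: payoffs 2, -7, 5, 3 → best response b3.
Mutual best responses: (M, b1); (B, b3).

Pure-strategy Nash equilibria: (M, b1); (B, b3)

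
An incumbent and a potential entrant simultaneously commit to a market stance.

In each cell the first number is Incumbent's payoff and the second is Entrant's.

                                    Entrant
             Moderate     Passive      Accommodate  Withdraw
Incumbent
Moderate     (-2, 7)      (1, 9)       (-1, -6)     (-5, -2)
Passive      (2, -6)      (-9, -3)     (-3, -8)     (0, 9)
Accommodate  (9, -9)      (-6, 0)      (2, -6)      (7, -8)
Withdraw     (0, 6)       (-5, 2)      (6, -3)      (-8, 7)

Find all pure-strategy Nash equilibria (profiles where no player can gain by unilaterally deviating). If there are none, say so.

Pure NE: (Moderate, Passive)

Incumbent against Moderate: payoffs -2, 2, 9, 0 → best response Accommodate.
Incumbent against Passive: payoffs 1, -9, -6, -5 → best response Moderate.
Incumbent against Accommodate: payoffs -1, -3, 2, 6 → best response Withdraw.
Incumbent against Withdraw: payoffs -5, 0, 7, -8 → best response Accommodate.
Entrant against Moderate: payoffs 7, 9, -6, -2 → best response Passive.
Entrant against Passive: payoffs -6, -3, -8, 9 → best response Withdraw.
Entrant against Accommodate: payoffs -9, 0, -6, -8 → best response Passive.
Entrant against Withdraw: payoffs 6, 2, -3, 7 → best response Withdraw.
Mutual best responses: (Moderate, Passive).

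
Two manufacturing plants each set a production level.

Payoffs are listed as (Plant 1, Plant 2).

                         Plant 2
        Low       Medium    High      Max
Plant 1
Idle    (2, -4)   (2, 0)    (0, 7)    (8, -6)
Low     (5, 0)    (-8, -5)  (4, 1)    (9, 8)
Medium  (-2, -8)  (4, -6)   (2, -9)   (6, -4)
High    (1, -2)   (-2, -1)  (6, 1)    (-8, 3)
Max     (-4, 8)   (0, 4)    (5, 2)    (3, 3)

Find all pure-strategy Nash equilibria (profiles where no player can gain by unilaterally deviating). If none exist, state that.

The unique pure-strategy Nash equilibrium is (Low, Max).

(Idle, Low): Plant 1 can switch to Low (2 → 5). Not NE.
(Idle, Medium): Plant 1 can switch to Medium (2 → 4). Not NE.
(Idle, High): Plant 1 can switch to Low (0 → 4). Not NE.
(Idle, Max): Plant 1 can switch to Low (8 → 9). Not NE.
(Low, Low): Plant 2 can switch to High (0 → 1). Not NE.
(Low, Medium): Plant 1 can switch to Idle (-8 → 2). Not NE.
(Low, High): Plant 1 can switch to High (4 → 6). Not NE.
(Low, Max): Plant 1 gets 9, best alternative 8; Plant 2 gets 8, best alternative 1. No profitable deviation — NE.
(Medium, Low): Plant 1 can switch to Idle (-2 → 2). Not NE.
(The remaining 11 profiles each have a profitable deviation by the same check.)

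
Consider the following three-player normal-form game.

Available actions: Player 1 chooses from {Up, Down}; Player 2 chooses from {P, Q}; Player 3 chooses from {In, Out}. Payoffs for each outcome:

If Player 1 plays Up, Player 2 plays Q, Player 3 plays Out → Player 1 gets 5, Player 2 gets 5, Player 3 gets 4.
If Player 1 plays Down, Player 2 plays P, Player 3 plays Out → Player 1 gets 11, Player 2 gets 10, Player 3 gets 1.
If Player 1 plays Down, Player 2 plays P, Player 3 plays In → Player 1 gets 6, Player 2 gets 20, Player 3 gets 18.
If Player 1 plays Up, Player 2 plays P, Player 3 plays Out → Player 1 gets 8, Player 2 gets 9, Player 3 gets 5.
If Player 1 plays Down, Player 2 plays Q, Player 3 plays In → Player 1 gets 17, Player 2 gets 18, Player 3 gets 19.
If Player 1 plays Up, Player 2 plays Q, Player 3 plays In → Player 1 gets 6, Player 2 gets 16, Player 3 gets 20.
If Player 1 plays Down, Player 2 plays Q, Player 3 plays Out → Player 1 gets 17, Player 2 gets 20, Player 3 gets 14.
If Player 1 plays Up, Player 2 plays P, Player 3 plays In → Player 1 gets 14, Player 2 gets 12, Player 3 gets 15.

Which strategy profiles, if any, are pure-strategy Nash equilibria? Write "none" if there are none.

This game has no pure Nash equilibrium.

Mark each player's best response to every combination of opponents' strategies; a profile where every player is best-responding is a pure Nash equilibrium.
Player 1 against (P, In): payoffs 14, 6 → best response Up.
Player 1 against (P, Out): payoffs 8, 11 → best response Down.
Player 1 against (Q, In): payoffs 6, 17 → best response Down.
Player 1 against (Q, Out): payoffs 5, 17 → best response Down.
Player 2 against (Up, In): payoffs 12, 16 → best response Q.
Player 2 against (Up, Out): payoffs 9, 5 → best response P.
Player 2 against (Down, In): payoffs 20, 18 → best response P.
Player 2 against (Down, Out): payoffs 10, 20 → best response Q.
Player 3 against (Up, P): payoffs 15, 5 → best response In.
Player 3 against (Up, Q): payoffs 20, 4 → best response In.
Player 3 against (Down, P): payoffs 18, 1 → best response In.
Player 3 against (Down, Q): payoffs 19, 14 → best response In.
No profile is a mutual best response for all players.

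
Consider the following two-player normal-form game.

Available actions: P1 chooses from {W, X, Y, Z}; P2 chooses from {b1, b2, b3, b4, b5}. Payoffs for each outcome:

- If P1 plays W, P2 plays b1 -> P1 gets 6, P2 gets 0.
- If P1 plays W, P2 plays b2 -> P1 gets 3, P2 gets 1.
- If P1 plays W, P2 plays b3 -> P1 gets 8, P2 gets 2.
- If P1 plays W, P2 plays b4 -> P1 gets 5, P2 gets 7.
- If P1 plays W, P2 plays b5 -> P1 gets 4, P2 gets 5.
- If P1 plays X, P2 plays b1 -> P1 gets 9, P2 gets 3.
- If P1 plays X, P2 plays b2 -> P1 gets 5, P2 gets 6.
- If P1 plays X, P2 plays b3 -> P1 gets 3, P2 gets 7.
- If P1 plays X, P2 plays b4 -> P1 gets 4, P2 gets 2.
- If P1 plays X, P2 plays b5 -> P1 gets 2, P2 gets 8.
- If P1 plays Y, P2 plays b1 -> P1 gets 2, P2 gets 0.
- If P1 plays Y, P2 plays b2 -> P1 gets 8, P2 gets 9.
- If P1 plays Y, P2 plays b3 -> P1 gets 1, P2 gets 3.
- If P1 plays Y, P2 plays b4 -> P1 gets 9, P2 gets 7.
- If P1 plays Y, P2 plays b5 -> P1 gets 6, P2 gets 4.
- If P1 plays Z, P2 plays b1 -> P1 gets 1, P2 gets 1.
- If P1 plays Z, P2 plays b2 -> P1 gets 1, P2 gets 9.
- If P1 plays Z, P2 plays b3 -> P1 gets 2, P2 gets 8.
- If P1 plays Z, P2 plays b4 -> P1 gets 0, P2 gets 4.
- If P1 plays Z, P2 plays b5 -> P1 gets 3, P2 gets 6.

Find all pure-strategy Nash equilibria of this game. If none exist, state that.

P1 against b1: payoffs 6, 9, 2, 1 → best response X.
P1 against b2: payoffs 3, 5, 8, 1 → best response Y.
P1 against b3: payoffs 8, 3, 1, 2 → best response W.
P1 against b4: payoffs 5, 4, 9, 0 → best response Y.
P1 against b5: payoffs 4, 2, 6, 3 → best response Y.
P2 against W: payoffs 0, 1, 2, 7, 5 → best response b4.
P2 against X: payoffs 3, 6, 7, 2, 8 → best response b5.
P2 against Y: payoffs 0, 9, 3, 7, 4 → best response b2.
P2 against Z: payoffs 1, 9, 8, 4, 6 → best response b2.
Mutual best responses: (Y, b2).

The unique pure-strategy Nash equilibrium is (Y, b2).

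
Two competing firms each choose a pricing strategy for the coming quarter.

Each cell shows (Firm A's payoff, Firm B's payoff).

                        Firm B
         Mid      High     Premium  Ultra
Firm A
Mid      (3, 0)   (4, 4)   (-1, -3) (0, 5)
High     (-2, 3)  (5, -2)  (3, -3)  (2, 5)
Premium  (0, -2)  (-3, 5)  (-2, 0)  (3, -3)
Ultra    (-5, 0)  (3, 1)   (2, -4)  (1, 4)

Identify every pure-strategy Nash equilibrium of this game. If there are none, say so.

none

(Mid, Mid): Firm B can switch to High (0 → 4). Not NE.
(Mid, High): Firm A can switch to High (4 → 5). Not NE.
(Mid, Premium): Firm A can switch to High (-1 → 3). Not NE.
(Mid, Ultra): Firm A can switch to High (0 → 2). Not NE.
(High, Mid): Firm A can switch to Mid (-2 → 3). Not NE.
(High, High): Firm B can switch to Mid (-2 → 3). Not NE.
(High, Premium): Firm B can switch to Mid (-3 → 3). Not NE.
(High, Ultra): Firm A can switch to Premium (2 → 3). Not NE.
(The remaining 8 profiles each have a profitable deviation by the same check.)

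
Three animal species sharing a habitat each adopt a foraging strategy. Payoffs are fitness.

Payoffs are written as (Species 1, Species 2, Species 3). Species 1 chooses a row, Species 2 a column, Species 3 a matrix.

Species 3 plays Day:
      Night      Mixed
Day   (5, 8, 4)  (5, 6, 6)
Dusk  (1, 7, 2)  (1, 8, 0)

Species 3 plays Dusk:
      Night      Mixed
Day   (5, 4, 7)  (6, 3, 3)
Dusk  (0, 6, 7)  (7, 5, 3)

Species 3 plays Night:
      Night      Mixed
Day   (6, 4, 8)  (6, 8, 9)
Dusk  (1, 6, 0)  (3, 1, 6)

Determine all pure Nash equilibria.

The unique pure-strategy Nash equilibrium is (Day, Mixed, Night).

For each strategy profile, look for a profitable unilateral deviation.
(Day, Night, Day): Species 3 can switch to Dusk (4 → 7). Not NE.
(Day, Night, Dusk): Species 3 can switch to Night (7 → 8). Not NE.
(Day, Night, Night): Species 2 can switch to Mixed (4 → 8). Not NE.
(Day, Mixed, Day): Species 2 can switch to Night (6 → 8). Not NE.
(Day, Mixed, Dusk): Species 1 can switch to Dusk (6 → 7). Not NE.
(Day, Mixed, Night): Species 1 gets 6, best alternative 3; Species 2 gets 8, best alternative 4; Species 3 gets 9, best alternative 6. No profitable deviation — NE.
(Dusk, Night, Day): Species 1 can switch to Day (1 → 5). Not NE.
(Dusk, Night, Dusk): Species 1 can switch to Day (0 → 5). Not NE.
(Dusk, Night, Night): Species 1 can switch to Day (1 → 6). Not NE.
(The remaining 3 profiles each have a profitable deviation by the same check.)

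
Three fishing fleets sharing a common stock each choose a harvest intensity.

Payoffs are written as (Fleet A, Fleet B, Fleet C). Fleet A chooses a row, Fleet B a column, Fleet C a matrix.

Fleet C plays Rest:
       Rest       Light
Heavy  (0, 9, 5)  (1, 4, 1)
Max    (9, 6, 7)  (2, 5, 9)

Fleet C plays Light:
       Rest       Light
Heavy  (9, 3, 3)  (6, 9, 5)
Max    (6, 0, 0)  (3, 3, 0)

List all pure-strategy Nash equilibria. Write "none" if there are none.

The pure Nash equilibria are (Heavy, Light, Light), (Max, Rest, Rest).

Check each profile: it is a Nash equilibrium iff no player can strictly gain by switching unilaterally.
(Heavy, Rest, Rest): Fleet A can switch to Max (0 → 9). Not NE.
(Heavy, Rest, Light): Fleet B can switch to Light (3 → 9). Not NE.
(Heavy, Light, Rest): Fleet A can switch to Max (1 → 2). Not NE.
(Heavy, Light, Light): Fleet A gets 6, best alternative 3; Fleet B gets 9, best alternative 3; Fleet C gets 5, best alternative 1. No profitable deviation — NE.
(Max, Rest, Rest): Fleet A gets 9, best alternative 0; Fleet B gets 6, best alternative 5; Fleet C gets 7, best alternative 0. No profitable deviation — NE.
(Max, Rest, Light): Fleet A can switch to Heavy (6 → 9). Not NE.
(Max, Light, Rest): Fleet B can switch to Rest (5 → 6). Not NE.
(Max, Light, Light): Fleet A can switch to Heavy (3 → 6). Not NE.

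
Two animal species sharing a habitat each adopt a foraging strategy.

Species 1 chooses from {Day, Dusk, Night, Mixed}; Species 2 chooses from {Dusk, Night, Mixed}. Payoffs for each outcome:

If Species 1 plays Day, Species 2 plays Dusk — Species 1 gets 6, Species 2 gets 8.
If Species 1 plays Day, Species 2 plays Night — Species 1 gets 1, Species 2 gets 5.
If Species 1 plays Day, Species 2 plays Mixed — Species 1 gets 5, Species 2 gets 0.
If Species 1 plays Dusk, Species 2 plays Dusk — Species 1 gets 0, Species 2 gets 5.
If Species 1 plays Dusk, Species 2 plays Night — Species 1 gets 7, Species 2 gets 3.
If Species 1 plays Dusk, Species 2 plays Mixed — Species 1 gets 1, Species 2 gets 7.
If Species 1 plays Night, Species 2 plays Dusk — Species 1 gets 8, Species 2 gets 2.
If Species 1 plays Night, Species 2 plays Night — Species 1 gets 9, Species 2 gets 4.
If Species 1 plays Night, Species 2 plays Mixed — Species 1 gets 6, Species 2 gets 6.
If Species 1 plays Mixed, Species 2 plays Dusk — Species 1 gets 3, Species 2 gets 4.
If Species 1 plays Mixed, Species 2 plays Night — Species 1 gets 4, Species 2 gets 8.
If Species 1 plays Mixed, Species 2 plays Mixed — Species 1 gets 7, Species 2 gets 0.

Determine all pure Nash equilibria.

Mark each player's best response to every combination of opponents' strategies; a profile where every player is best-responding is a pure Nash equilibrium.
Species 1 against Dusk: payoffs 6, 0, 8, 3 → best response Night.
Species 1 against Night: payoffs 1, 7, 9, 4 → best response Night.
Species 1 against Mixed: payoffs 5, 1, 6, 7 → best response Mixed.
Species 2 against Day: payoffs 8, 5, 0 → best response Dusk.
Species 2 against Dusk: payoffs 5, 3, 7 → best response Mixed.
Species 2 against Night: payoffs 2, 4, 6 → best response Mixed.
Species 2 against Mixed: payoffs 4, 8, 0 → best response Night.
No profile is a mutual best response for all players.

none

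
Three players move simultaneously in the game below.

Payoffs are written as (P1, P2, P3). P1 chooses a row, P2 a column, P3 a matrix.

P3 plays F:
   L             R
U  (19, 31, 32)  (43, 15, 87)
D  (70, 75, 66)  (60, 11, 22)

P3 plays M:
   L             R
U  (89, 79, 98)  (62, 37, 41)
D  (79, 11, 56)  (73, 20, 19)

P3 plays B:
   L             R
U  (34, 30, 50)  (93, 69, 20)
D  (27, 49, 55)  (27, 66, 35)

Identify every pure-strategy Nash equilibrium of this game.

Pure-strategy Nash equilibria: (U, L, M), (D, L, F)

(U, L, F): P1 can switch to D (19 → 70). Not NE.
(U, L, M): P1 gets 89, best alternative 79; P2 gets 79, best alternative 37; P3 gets 98, best alternative 50. No profitable deviation — NE.
(U, L, B): P2 can switch to R (30 → 69). Not NE.
(U, R, F): P1 can switch to D (43 → 60). Not NE.
(U, R, M): P1 can switch to D (62 → 73). Not NE.
(U, R, B): P3 can switch to F (20 → 87). Not NE.
(D, L, F): P1 gets 70, best alternative 19; P2 gets 75, best alternative 11; P3 gets 66, best alternative 56. No profitable deviation — NE.
(D, L, M): P1 can switch to U (79 → 89). Not NE.
(D, L, B): P1 can switch to U (27 → 34). Not NE.
(D, R, F): P2 can switch to L (11 → 75). Not NE.
(D, R, M): P3 can switch to F (19 → 22). Not NE.
(D, R, B): P1 can switch to U (27 → 93). Not NE.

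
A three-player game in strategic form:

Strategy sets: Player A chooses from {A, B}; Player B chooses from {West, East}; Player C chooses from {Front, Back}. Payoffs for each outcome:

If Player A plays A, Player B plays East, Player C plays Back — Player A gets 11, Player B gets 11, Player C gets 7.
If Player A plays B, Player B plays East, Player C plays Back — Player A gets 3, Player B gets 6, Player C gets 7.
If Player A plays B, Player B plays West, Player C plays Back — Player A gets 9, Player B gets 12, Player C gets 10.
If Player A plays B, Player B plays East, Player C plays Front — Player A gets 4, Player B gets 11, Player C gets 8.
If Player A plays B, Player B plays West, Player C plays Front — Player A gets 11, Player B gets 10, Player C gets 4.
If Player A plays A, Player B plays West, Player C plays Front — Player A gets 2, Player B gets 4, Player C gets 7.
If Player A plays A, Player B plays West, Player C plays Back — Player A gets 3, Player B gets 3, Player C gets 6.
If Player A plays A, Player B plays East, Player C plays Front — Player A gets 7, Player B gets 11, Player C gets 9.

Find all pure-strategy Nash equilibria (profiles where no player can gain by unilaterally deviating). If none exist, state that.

The pure Nash equilibria are (A, East, Front), (B, West, Back).

(A, West, Front): Player A can switch to B (2 → 11). Not NE.
(A, West, Back): Player A can switch to B (3 → 9). Not NE.
(A, East, Front): Player A gets 7, best alternative 4; Player B gets 11, best alternative 4; Player C gets 9, best alternative 7. No profitable deviation — NE.
(A, East, Back): Player C can switch to Front (7 → 9). Not NE.
(B, West, Front): Player B can switch to East (10 → 11). Not NE.
(B, West, Back): Player A gets 9, best alternative 3; Player B gets 12, best alternative 6; Player C gets 10, best alternative 4. No profitable deviation — NE.
(B, East, Front): Player A can switch to A (4 → 7). Not NE.
(B, East, Back): Player A can switch to A (3 → 11). Not NE.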